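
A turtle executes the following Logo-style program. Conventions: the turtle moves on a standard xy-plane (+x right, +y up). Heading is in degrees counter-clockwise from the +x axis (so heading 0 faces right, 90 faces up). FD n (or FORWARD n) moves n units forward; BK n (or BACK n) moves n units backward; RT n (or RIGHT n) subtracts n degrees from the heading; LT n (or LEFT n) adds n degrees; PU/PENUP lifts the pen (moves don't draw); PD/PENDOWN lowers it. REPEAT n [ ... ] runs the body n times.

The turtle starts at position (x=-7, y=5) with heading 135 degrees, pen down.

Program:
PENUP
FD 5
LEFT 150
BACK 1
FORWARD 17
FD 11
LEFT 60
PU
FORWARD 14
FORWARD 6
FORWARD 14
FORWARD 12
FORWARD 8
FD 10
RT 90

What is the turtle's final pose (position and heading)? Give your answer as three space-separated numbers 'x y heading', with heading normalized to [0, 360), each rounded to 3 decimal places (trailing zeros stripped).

Answer: 58.272 -34.109 255

Derivation:
Executing turtle program step by step:
Start: pos=(-7,5), heading=135, pen down
PU: pen up
FD 5: (-7,5) -> (-10.536,8.536) [heading=135, move]
LT 150: heading 135 -> 285
BK 1: (-10.536,8.536) -> (-10.794,9.501) [heading=285, move]
FD 17: (-10.794,9.501) -> (-6.394,-6.919) [heading=285, move]
FD 11: (-6.394,-6.919) -> (-3.547,-17.544) [heading=285, move]
LT 60: heading 285 -> 345
PU: pen up
FD 14: (-3.547,-17.544) -> (9.976,-21.168) [heading=345, move]
FD 6: (9.976,-21.168) -> (15.771,-22.721) [heading=345, move]
FD 14: (15.771,-22.721) -> (29.294,-26.344) [heading=345, move]
FD 12: (29.294,-26.344) -> (40.885,-29.45) [heading=345, move]
FD 8: (40.885,-29.45) -> (48.613,-31.521) [heading=345, move]
FD 10: (48.613,-31.521) -> (58.272,-34.109) [heading=345, move]
RT 90: heading 345 -> 255
Final: pos=(58.272,-34.109), heading=255, 0 segment(s) drawn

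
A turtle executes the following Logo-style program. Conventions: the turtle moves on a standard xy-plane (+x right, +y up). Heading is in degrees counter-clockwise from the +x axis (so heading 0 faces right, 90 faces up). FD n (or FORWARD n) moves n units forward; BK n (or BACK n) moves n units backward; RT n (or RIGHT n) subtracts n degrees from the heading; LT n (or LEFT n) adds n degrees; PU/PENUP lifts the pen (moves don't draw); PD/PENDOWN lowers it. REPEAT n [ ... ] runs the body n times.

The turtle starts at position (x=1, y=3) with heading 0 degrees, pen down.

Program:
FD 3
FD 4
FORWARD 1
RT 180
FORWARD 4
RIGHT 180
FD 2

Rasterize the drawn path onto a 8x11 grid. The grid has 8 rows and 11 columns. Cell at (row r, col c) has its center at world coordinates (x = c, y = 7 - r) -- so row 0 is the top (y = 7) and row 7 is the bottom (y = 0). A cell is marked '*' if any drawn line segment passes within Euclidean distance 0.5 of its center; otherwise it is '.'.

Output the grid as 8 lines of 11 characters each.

Segment 0: (1,3) -> (4,3)
Segment 1: (4,3) -> (8,3)
Segment 2: (8,3) -> (9,3)
Segment 3: (9,3) -> (5,3)
Segment 4: (5,3) -> (7,3)

Answer: ...........
...........
...........
...........
.*********.
...........
...........
...........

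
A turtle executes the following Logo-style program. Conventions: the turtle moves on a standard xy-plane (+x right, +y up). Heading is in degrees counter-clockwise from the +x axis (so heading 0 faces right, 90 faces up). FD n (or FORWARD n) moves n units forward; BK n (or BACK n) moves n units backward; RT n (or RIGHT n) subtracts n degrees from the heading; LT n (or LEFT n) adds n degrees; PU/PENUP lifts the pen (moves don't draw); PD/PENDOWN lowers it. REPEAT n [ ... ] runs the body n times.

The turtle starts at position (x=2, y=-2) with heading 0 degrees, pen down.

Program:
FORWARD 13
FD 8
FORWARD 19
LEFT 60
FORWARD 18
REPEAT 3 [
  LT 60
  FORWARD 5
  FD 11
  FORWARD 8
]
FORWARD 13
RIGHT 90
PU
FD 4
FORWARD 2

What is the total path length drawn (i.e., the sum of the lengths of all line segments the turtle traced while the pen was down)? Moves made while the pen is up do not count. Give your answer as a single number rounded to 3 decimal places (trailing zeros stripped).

Executing turtle program step by step:
Start: pos=(2,-2), heading=0, pen down
FD 13: (2,-2) -> (15,-2) [heading=0, draw]
FD 8: (15,-2) -> (23,-2) [heading=0, draw]
FD 19: (23,-2) -> (42,-2) [heading=0, draw]
LT 60: heading 0 -> 60
FD 18: (42,-2) -> (51,13.588) [heading=60, draw]
REPEAT 3 [
  -- iteration 1/3 --
  LT 60: heading 60 -> 120
  FD 5: (51,13.588) -> (48.5,17.919) [heading=120, draw]
  FD 11: (48.5,17.919) -> (43,27.445) [heading=120, draw]
  FD 8: (43,27.445) -> (39,34.373) [heading=120, draw]
  -- iteration 2/3 --
  LT 60: heading 120 -> 180
  FD 5: (39,34.373) -> (34,34.373) [heading=180, draw]
  FD 11: (34,34.373) -> (23,34.373) [heading=180, draw]
  FD 8: (23,34.373) -> (15,34.373) [heading=180, draw]
  -- iteration 3/3 --
  LT 60: heading 180 -> 240
  FD 5: (15,34.373) -> (12.5,30.043) [heading=240, draw]
  FD 11: (12.5,30.043) -> (7,20.517) [heading=240, draw]
  FD 8: (7,20.517) -> (3,13.588) [heading=240, draw]
]
FD 13: (3,13.588) -> (-3.5,2.33) [heading=240, draw]
RT 90: heading 240 -> 150
PU: pen up
FD 4: (-3.5,2.33) -> (-6.964,4.33) [heading=150, move]
FD 2: (-6.964,4.33) -> (-8.696,5.33) [heading=150, move]
Final: pos=(-8.696,5.33), heading=150, 14 segment(s) drawn

Segment lengths:
  seg 1: (2,-2) -> (15,-2), length = 13
  seg 2: (15,-2) -> (23,-2), length = 8
  seg 3: (23,-2) -> (42,-2), length = 19
  seg 4: (42,-2) -> (51,13.588), length = 18
  seg 5: (51,13.588) -> (48.5,17.919), length = 5
  seg 6: (48.5,17.919) -> (43,27.445), length = 11
  seg 7: (43,27.445) -> (39,34.373), length = 8
  seg 8: (39,34.373) -> (34,34.373), length = 5
  seg 9: (34,34.373) -> (23,34.373), length = 11
  seg 10: (23,34.373) -> (15,34.373), length = 8
  seg 11: (15,34.373) -> (12.5,30.043), length = 5
  seg 12: (12.5,30.043) -> (7,20.517), length = 11
  seg 13: (7,20.517) -> (3,13.588), length = 8
  seg 14: (3,13.588) -> (-3.5,2.33), length = 13
Total = 143

Answer: 143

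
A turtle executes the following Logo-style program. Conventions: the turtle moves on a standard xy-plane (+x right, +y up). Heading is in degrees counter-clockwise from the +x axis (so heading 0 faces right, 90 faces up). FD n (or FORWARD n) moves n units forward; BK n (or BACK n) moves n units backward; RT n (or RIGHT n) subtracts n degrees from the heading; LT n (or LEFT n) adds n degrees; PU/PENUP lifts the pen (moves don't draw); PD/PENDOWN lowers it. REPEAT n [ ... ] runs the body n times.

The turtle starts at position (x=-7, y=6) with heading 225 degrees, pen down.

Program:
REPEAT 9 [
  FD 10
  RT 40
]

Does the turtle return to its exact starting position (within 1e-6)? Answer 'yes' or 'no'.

Answer: yes

Derivation:
Executing turtle program step by step:
Start: pos=(-7,6), heading=225, pen down
REPEAT 9 [
  -- iteration 1/9 --
  FD 10: (-7,6) -> (-14.071,-1.071) [heading=225, draw]
  RT 40: heading 225 -> 185
  -- iteration 2/9 --
  FD 10: (-14.071,-1.071) -> (-24.033,-1.943) [heading=185, draw]
  RT 40: heading 185 -> 145
  -- iteration 3/9 --
  FD 10: (-24.033,-1.943) -> (-32.225,3.793) [heading=145, draw]
  RT 40: heading 145 -> 105
  -- iteration 4/9 --
  FD 10: (-32.225,3.793) -> (-34.813,13.452) [heading=105, draw]
  RT 40: heading 105 -> 65
  -- iteration 5/9 --
  FD 10: (-34.813,13.452) -> (-30.587,22.515) [heading=65, draw]
  RT 40: heading 65 -> 25
  -- iteration 6/9 --
  FD 10: (-30.587,22.515) -> (-21.523,26.742) [heading=25, draw]
  RT 40: heading 25 -> 345
  -- iteration 7/9 --
  FD 10: (-21.523,26.742) -> (-11.864,24.153) [heading=345, draw]
  RT 40: heading 345 -> 305
  -- iteration 8/9 --
  FD 10: (-11.864,24.153) -> (-6.128,15.962) [heading=305, draw]
  RT 40: heading 305 -> 265
  -- iteration 9/9 --
  FD 10: (-6.128,15.962) -> (-7,6) [heading=265, draw]
  RT 40: heading 265 -> 225
]
Final: pos=(-7,6), heading=225, 9 segment(s) drawn

Start position: (-7, 6)
Final position: (-7, 6)
Distance = 0; < 1e-6 -> CLOSED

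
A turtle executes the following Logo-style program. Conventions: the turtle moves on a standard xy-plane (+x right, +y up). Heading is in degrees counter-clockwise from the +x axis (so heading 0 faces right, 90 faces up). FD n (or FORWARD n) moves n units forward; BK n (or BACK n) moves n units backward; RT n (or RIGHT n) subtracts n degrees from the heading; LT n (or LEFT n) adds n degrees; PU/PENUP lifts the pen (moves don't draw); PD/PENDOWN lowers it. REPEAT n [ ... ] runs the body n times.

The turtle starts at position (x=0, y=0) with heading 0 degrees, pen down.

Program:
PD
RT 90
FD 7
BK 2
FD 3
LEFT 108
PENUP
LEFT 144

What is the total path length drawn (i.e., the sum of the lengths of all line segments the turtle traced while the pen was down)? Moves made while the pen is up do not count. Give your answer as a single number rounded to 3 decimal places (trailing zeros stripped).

Answer: 12

Derivation:
Executing turtle program step by step:
Start: pos=(0,0), heading=0, pen down
PD: pen down
RT 90: heading 0 -> 270
FD 7: (0,0) -> (0,-7) [heading=270, draw]
BK 2: (0,-7) -> (0,-5) [heading=270, draw]
FD 3: (0,-5) -> (0,-8) [heading=270, draw]
LT 108: heading 270 -> 18
PU: pen up
LT 144: heading 18 -> 162
Final: pos=(0,-8), heading=162, 3 segment(s) drawn

Segment lengths:
  seg 1: (0,0) -> (0,-7), length = 7
  seg 2: (0,-7) -> (0,-5), length = 2
  seg 3: (0,-5) -> (0,-8), length = 3
Total = 12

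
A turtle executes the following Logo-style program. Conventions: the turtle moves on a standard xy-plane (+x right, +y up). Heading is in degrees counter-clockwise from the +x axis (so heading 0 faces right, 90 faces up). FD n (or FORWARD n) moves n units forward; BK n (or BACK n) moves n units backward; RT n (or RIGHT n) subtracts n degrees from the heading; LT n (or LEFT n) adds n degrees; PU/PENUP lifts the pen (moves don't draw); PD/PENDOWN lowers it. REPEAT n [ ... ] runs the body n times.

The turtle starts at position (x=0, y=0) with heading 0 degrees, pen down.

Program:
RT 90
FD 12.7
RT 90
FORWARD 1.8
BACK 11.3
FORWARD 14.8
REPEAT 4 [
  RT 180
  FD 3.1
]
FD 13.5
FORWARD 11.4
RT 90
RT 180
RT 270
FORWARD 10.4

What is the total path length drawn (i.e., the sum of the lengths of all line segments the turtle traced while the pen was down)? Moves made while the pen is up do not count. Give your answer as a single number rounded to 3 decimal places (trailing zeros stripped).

Answer: 88.3

Derivation:
Executing turtle program step by step:
Start: pos=(0,0), heading=0, pen down
RT 90: heading 0 -> 270
FD 12.7: (0,0) -> (0,-12.7) [heading=270, draw]
RT 90: heading 270 -> 180
FD 1.8: (0,-12.7) -> (-1.8,-12.7) [heading=180, draw]
BK 11.3: (-1.8,-12.7) -> (9.5,-12.7) [heading=180, draw]
FD 14.8: (9.5,-12.7) -> (-5.3,-12.7) [heading=180, draw]
REPEAT 4 [
  -- iteration 1/4 --
  RT 180: heading 180 -> 0
  FD 3.1: (-5.3,-12.7) -> (-2.2,-12.7) [heading=0, draw]
  -- iteration 2/4 --
  RT 180: heading 0 -> 180
  FD 3.1: (-2.2,-12.7) -> (-5.3,-12.7) [heading=180, draw]
  -- iteration 3/4 --
  RT 180: heading 180 -> 0
  FD 3.1: (-5.3,-12.7) -> (-2.2,-12.7) [heading=0, draw]
  -- iteration 4/4 --
  RT 180: heading 0 -> 180
  FD 3.1: (-2.2,-12.7) -> (-5.3,-12.7) [heading=180, draw]
]
FD 13.5: (-5.3,-12.7) -> (-18.8,-12.7) [heading=180, draw]
FD 11.4: (-18.8,-12.7) -> (-30.2,-12.7) [heading=180, draw]
RT 90: heading 180 -> 90
RT 180: heading 90 -> 270
RT 270: heading 270 -> 0
FD 10.4: (-30.2,-12.7) -> (-19.8,-12.7) [heading=0, draw]
Final: pos=(-19.8,-12.7), heading=0, 11 segment(s) drawn

Segment lengths:
  seg 1: (0,0) -> (0,-12.7), length = 12.7
  seg 2: (0,-12.7) -> (-1.8,-12.7), length = 1.8
  seg 3: (-1.8,-12.7) -> (9.5,-12.7), length = 11.3
  seg 4: (9.5,-12.7) -> (-5.3,-12.7), length = 14.8
  seg 5: (-5.3,-12.7) -> (-2.2,-12.7), length = 3.1
  seg 6: (-2.2,-12.7) -> (-5.3,-12.7), length = 3.1
  seg 7: (-5.3,-12.7) -> (-2.2,-12.7), length = 3.1
  seg 8: (-2.2,-12.7) -> (-5.3,-12.7), length = 3.1
  seg 9: (-5.3,-12.7) -> (-18.8,-12.7), length = 13.5
  seg 10: (-18.8,-12.7) -> (-30.2,-12.7), length = 11.4
  seg 11: (-30.2,-12.7) -> (-19.8,-12.7), length = 10.4
Total = 88.3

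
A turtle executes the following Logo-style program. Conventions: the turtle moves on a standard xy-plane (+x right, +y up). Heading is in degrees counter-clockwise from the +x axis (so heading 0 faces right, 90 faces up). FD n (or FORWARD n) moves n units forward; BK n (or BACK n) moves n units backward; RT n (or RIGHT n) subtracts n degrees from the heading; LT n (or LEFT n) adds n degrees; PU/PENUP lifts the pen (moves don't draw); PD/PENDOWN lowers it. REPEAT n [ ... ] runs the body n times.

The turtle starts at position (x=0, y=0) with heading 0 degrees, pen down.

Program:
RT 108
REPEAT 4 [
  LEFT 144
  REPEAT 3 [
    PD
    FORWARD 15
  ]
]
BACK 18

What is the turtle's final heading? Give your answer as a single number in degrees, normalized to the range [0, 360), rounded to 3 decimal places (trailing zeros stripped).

Executing turtle program step by step:
Start: pos=(0,0), heading=0, pen down
RT 108: heading 0 -> 252
REPEAT 4 [
  -- iteration 1/4 --
  LT 144: heading 252 -> 36
  REPEAT 3 [
    -- iteration 1/3 --
    PD: pen down
    FD 15: (0,0) -> (12.135,8.817) [heading=36, draw]
    -- iteration 2/3 --
    PD: pen down
    FD 15: (12.135,8.817) -> (24.271,17.634) [heading=36, draw]
    -- iteration 3/3 --
    PD: pen down
    FD 15: (24.271,17.634) -> (36.406,26.45) [heading=36, draw]
  ]
  -- iteration 2/4 --
  LT 144: heading 36 -> 180
  REPEAT 3 [
    -- iteration 1/3 --
    PD: pen down
    FD 15: (36.406,26.45) -> (21.406,26.45) [heading=180, draw]
    -- iteration 2/3 --
    PD: pen down
    FD 15: (21.406,26.45) -> (6.406,26.45) [heading=180, draw]
    -- iteration 3/3 --
    PD: pen down
    FD 15: (6.406,26.45) -> (-8.594,26.45) [heading=180, draw]
  ]
  -- iteration 3/4 --
  LT 144: heading 180 -> 324
  REPEAT 3 [
    -- iteration 1/3 --
    PD: pen down
    FD 15: (-8.594,26.45) -> (3.541,17.634) [heading=324, draw]
    -- iteration 2/3 --
    PD: pen down
    FD 15: (3.541,17.634) -> (15.676,8.817) [heading=324, draw]
    -- iteration 3/3 --
    PD: pen down
    FD 15: (15.676,8.817) -> (27.812,0) [heading=324, draw]
  ]
  -- iteration 4/4 --
  LT 144: heading 324 -> 108
  REPEAT 3 [
    -- iteration 1/3 --
    PD: pen down
    FD 15: (27.812,0) -> (23.176,14.266) [heading=108, draw]
    -- iteration 2/3 --
    PD: pen down
    FD 15: (23.176,14.266) -> (18.541,28.532) [heading=108, draw]
    -- iteration 3/3 --
    PD: pen down
    FD 15: (18.541,28.532) -> (13.906,42.798) [heading=108, draw]
  ]
]
BK 18: (13.906,42.798) -> (19.468,25.679) [heading=108, draw]
Final: pos=(19.468,25.679), heading=108, 13 segment(s) drawn

Answer: 108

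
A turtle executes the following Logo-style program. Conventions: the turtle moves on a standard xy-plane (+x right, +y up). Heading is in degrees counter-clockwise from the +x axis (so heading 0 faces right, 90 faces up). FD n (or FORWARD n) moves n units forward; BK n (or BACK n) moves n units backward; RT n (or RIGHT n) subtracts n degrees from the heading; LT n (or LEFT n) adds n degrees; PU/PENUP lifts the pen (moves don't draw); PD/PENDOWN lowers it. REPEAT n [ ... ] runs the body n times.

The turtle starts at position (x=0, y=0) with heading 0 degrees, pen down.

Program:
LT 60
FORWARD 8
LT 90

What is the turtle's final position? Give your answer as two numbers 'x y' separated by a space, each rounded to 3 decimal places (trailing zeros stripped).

Answer: 4 6.928

Derivation:
Executing turtle program step by step:
Start: pos=(0,0), heading=0, pen down
LT 60: heading 0 -> 60
FD 8: (0,0) -> (4,6.928) [heading=60, draw]
LT 90: heading 60 -> 150
Final: pos=(4,6.928), heading=150, 1 segment(s) drawn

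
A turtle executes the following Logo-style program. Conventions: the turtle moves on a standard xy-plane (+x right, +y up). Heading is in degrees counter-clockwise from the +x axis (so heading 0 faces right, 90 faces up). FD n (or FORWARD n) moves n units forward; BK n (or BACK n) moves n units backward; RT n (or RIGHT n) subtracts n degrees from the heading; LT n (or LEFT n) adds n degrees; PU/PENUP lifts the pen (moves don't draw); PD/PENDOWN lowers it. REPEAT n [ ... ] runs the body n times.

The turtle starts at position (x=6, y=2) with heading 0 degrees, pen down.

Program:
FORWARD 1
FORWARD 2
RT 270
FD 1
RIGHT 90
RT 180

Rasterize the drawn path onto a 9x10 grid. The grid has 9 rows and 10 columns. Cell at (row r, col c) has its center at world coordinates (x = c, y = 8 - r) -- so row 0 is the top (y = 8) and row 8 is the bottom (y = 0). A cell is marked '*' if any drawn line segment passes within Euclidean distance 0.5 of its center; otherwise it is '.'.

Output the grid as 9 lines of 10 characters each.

Answer: ..........
..........
..........
..........
..........
.........*
......****
..........
..........

Derivation:
Segment 0: (6,2) -> (7,2)
Segment 1: (7,2) -> (9,2)
Segment 2: (9,2) -> (9,3)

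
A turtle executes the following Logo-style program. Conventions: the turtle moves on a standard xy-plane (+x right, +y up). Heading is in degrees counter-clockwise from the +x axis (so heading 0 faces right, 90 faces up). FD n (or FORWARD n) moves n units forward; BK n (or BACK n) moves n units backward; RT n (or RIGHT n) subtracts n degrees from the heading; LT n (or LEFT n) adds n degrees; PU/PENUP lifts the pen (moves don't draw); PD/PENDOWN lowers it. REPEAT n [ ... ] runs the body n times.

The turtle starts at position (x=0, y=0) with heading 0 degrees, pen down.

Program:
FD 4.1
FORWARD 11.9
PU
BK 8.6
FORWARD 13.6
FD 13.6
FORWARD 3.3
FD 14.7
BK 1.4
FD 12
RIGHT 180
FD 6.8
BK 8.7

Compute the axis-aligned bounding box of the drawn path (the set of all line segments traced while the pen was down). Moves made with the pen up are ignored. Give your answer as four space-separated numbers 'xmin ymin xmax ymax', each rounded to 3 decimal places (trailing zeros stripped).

Answer: 0 0 16 0

Derivation:
Executing turtle program step by step:
Start: pos=(0,0), heading=0, pen down
FD 4.1: (0,0) -> (4.1,0) [heading=0, draw]
FD 11.9: (4.1,0) -> (16,0) [heading=0, draw]
PU: pen up
BK 8.6: (16,0) -> (7.4,0) [heading=0, move]
FD 13.6: (7.4,0) -> (21,0) [heading=0, move]
FD 13.6: (21,0) -> (34.6,0) [heading=0, move]
FD 3.3: (34.6,0) -> (37.9,0) [heading=0, move]
FD 14.7: (37.9,0) -> (52.6,0) [heading=0, move]
BK 1.4: (52.6,0) -> (51.2,0) [heading=0, move]
FD 12: (51.2,0) -> (63.2,0) [heading=0, move]
RT 180: heading 0 -> 180
FD 6.8: (63.2,0) -> (56.4,0) [heading=180, move]
BK 8.7: (56.4,0) -> (65.1,0) [heading=180, move]
Final: pos=(65.1,0), heading=180, 2 segment(s) drawn

Segment endpoints: x in {0, 4.1, 16}, y in {0}
xmin=0, ymin=0, xmax=16, ymax=0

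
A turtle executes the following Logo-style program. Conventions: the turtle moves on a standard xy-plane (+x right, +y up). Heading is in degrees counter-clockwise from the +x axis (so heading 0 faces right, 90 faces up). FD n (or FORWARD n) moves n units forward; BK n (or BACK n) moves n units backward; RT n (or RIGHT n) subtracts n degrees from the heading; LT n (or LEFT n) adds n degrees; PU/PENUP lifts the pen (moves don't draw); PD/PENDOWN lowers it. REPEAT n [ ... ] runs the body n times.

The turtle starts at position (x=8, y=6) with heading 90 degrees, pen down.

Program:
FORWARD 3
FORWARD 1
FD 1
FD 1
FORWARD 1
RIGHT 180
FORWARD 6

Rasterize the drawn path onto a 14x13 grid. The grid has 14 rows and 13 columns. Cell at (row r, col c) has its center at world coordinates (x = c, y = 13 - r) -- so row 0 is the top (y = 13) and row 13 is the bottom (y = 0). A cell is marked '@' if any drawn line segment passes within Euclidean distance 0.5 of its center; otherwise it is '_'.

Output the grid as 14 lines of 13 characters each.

Answer: ________@____
________@____
________@____
________@____
________@____
________@____
________@____
________@____
_____________
_____________
_____________
_____________
_____________
_____________

Derivation:
Segment 0: (8,6) -> (8,9)
Segment 1: (8,9) -> (8,10)
Segment 2: (8,10) -> (8,11)
Segment 3: (8,11) -> (8,12)
Segment 4: (8,12) -> (8,13)
Segment 5: (8,13) -> (8,7)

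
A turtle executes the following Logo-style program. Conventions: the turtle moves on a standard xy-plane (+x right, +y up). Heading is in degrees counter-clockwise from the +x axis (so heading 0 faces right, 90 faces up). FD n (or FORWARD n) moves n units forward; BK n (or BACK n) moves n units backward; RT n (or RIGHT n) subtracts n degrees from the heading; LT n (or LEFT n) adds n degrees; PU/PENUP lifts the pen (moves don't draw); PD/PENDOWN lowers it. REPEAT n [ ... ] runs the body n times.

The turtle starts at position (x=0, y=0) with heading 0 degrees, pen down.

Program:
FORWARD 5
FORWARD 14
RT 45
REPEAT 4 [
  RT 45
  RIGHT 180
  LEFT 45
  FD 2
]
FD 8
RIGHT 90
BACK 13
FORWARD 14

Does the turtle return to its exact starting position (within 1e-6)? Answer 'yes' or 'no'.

Executing turtle program step by step:
Start: pos=(0,0), heading=0, pen down
FD 5: (0,0) -> (5,0) [heading=0, draw]
FD 14: (5,0) -> (19,0) [heading=0, draw]
RT 45: heading 0 -> 315
REPEAT 4 [
  -- iteration 1/4 --
  RT 45: heading 315 -> 270
  RT 180: heading 270 -> 90
  LT 45: heading 90 -> 135
  FD 2: (19,0) -> (17.586,1.414) [heading=135, draw]
  -- iteration 2/4 --
  RT 45: heading 135 -> 90
  RT 180: heading 90 -> 270
  LT 45: heading 270 -> 315
  FD 2: (17.586,1.414) -> (19,0) [heading=315, draw]
  -- iteration 3/4 --
  RT 45: heading 315 -> 270
  RT 180: heading 270 -> 90
  LT 45: heading 90 -> 135
  FD 2: (19,0) -> (17.586,1.414) [heading=135, draw]
  -- iteration 4/4 --
  RT 45: heading 135 -> 90
  RT 180: heading 90 -> 270
  LT 45: heading 270 -> 315
  FD 2: (17.586,1.414) -> (19,0) [heading=315, draw]
]
FD 8: (19,0) -> (24.657,-5.657) [heading=315, draw]
RT 90: heading 315 -> 225
BK 13: (24.657,-5.657) -> (33.849,3.536) [heading=225, draw]
FD 14: (33.849,3.536) -> (23.95,-6.364) [heading=225, draw]
Final: pos=(23.95,-6.364), heading=225, 9 segment(s) drawn

Start position: (0, 0)
Final position: (23.95, -6.364)
Distance = 24.781; >= 1e-6 -> NOT closed

Answer: no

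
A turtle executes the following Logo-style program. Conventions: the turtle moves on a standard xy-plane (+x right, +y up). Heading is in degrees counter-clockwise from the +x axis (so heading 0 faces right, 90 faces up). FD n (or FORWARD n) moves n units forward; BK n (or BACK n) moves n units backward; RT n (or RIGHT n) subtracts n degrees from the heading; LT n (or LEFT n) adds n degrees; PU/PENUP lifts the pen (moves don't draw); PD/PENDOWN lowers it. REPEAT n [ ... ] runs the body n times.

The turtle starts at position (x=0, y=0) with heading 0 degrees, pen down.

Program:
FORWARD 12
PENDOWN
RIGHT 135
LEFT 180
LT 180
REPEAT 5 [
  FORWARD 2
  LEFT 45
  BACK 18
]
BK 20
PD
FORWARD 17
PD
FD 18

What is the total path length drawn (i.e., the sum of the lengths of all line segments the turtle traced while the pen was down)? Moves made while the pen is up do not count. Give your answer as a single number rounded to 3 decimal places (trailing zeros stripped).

Executing turtle program step by step:
Start: pos=(0,0), heading=0, pen down
FD 12: (0,0) -> (12,0) [heading=0, draw]
PD: pen down
RT 135: heading 0 -> 225
LT 180: heading 225 -> 45
LT 180: heading 45 -> 225
REPEAT 5 [
  -- iteration 1/5 --
  FD 2: (12,0) -> (10.586,-1.414) [heading=225, draw]
  LT 45: heading 225 -> 270
  BK 18: (10.586,-1.414) -> (10.586,16.586) [heading=270, draw]
  -- iteration 2/5 --
  FD 2: (10.586,16.586) -> (10.586,14.586) [heading=270, draw]
  LT 45: heading 270 -> 315
  BK 18: (10.586,14.586) -> (-2.142,27.314) [heading=315, draw]
  -- iteration 3/5 --
  FD 2: (-2.142,27.314) -> (-0.728,25.899) [heading=315, draw]
  LT 45: heading 315 -> 0
  BK 18: (-0.728,25.899) -> (-18.728,25.899) [heading=0, draw]
  -- iteration 4/5 --
  FD 2: (-18.728,25.899) -> (-16.728,25.899) [heading=0, draw]
  LT 45: heading 0 -> 45
  BK 18: (-16.728,25.899) -> (-29.456,13.172) [heading=45, draw]
  -- iteration 5/5 --
  FD 2: (-29.456,13.172) -> (-28.042,14.586) [heading=45, draw]
  LT 45: heading 45 -> 90
  BK 18: (-28.042,14.586) -> (-28.042,-3.414) [heading=90, draw]
]
BK 20: (-28.042,-3.414) -> (-28.042,-23.414) [heading=90, draw]
PD: pen down
FD 17: (-28.042,-23.414) -> (-28.042,-6.414) [heading=90, draw]
PD: pen down
FD 18: (-28.042,-6.414) -> (-28.042,11.586) [heading=90, draw]
Final: pos=(-28.042,11.586), heading=90, 14 segment(s) drawn

Segment lengths:
  seg 1: (0,0) -> (12,0), length = 12
  seg 2: (12,0) -> (10.586,-1.414), length = 2
  seg 3: (10.586,-1.414) -> (10.586,16.586), length = 18
  seg 4: (10.586,16.586) -> (10.586,14.586), length = 2
  seg 5: (10.586,14.586) -> (-2.142,27.314), length = 18
  seg 6: (-2.142,27.314) -> (-0.728,25.899), length = 2
  seg 7: (-0.728,25.899) -> (-18.728,25.899), length = 18
  seg 8: (-18.728,25.899) -> (-16.728,25.899), length = 2
  seg 9: (-16.728,25.899) -> (-29.456,13.172), length = 18
  seg 10: (-29.456,13.172) -> (-28.042,14.586), length = 2
  seg 11: (-28.042,14.586) -> (-28.042,-3.414), length = 18
  seg 12: (-28.042,-3.414) -> (-28.042,-23.414), length = 20
  seg 13: (-28.042,-23.414) -> (-28.042,-6.414), length = 17
  seg 14: (-28.042,-6.414) -> (-28.042,11.586), length = 18
Total = 167

Answer: 167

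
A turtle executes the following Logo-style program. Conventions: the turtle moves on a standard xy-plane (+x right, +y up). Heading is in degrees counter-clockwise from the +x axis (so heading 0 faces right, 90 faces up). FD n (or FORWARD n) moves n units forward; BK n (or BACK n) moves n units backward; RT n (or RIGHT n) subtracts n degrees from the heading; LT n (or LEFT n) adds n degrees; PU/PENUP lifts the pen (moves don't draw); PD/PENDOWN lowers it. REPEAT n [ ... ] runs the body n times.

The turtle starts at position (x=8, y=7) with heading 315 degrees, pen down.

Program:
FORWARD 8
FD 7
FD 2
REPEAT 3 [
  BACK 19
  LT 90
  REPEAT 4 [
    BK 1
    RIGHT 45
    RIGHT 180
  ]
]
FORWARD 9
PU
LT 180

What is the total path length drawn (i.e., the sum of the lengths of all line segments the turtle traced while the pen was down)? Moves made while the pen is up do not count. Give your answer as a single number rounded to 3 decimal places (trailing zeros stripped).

Executing turtle program step by step:
Start: pos=(8,7), heading=315, pen down
FD 8: (8,7) -> (13.657,1.343) [heading=315, draw]
FD 7: (13.657,1.343) -> (18.607,-3.607) [heading=315, draw]
FD 2: (18.607,-3.607) -> (20.021,-5.021) [heading=315, draw]
REPEAT 3 [
  -- iteration 1/3 --
  BK 19: (20.021,-5.021) -> (6.586,8.414) [heading=315, draw]
  LT 90: heading 315 -> 45
  REPEAT 4 [
    -- iteration 1/4 --
    BK 1: (6.586,8.414) -> (5.879,7.707) [heading=45, draw]
    RT 45: heading 45 -> 0
    RT 180: heading 0 -> 180
    -- iteration 2/4 --
    BK 1: (5.879,7.707) -> (6.879,7.707) [heading=180, draw]
    RT 45: heading 180 -> 135
    RT 180: heading 135 -> 315
    -- iteration 3/4 --
    BK 1: (6.879,7.707) -> (6.172,8.414) [heading=315, draw]
    RT 45: heading 315 -> 270
    RT 180: heading 270 -> 90
    -- iteration 4/4 --
    BK 1: (6.172,8.414) -> (6.172,7.414) [heading=90, draw]
    RT 45: heading 90 -> 45
    RT 180: heading 45 -> 225
  ]
  -- iteration 2/3 --
  BK 19: (6.172,7.414) -> (19.607,20.849) [heading=225, draw]
  LT 90: heading 225 -> 315
  REPEAT 4 [
    -- iteration 1/4 --
    BK 1: (19.607,20.849) -> (18.899,21.556) [heading=315, draw]
    RT 45: heading 315 -> 270
    RT 180: heading 270 -> 90
    -- iteration 2/4 --
    BK 1: (18.899,21.556) -> (18.899,20.556) [heading=90, draw]
    RT 45: heading 90 -> 45
    RT 180: heading 45 -> 225
    -- iteration 3/4 --
    BK 1: (18.899,20.556) -> (19.607,21.263) [heading=225, draw]
    RT 45: heading 225 -> 180
    RT 180: heading 180 -> 0
    -- iteration 4/4 --
    BK 1: (19.607,21.263) -> (18.607,21.263) [heading=0, draw]
    RT 45: heading 0 -> 315
    RT 180: heading 315 -> 135
  ]
  -- iteration 3/3 --
  BK 19: (18.607,21.263) -> (32.042,7.828) [heading=135, draw]
  LT 90: heading 135 -> 225
  REPEAT 4 [
    -- iteration 1/4 --
    BK 1: (32.042,7.828) -> (32.749,8.536) [heading=225, draw]
    RT 45: heading 225 -> 180
    RT 180: heading 180 -> 0
    -- iteration 2/4 --
    BK 1: (32.749,8.536) -> (31.749,8.536) [heading=0, draw]
    RT 45: heading 0 -> 315
    RT 180: heading 315 -> 135
    -- iteration 3/4 --
    BK 1: (31.749,8.536) -> (32.456,7.828) [heading=135, draw]
    RT 45: heading 135 -> 90
    RT 180: heading 90 -> 270
    -- iteration 4/4 --
    BK 1: (32.456,7.828) -> (32.456,8.828) [heading=270, draw]
    RT 45: heading 270 -> 225
    RT 180: heading 225 -> 45
  ]
]
FD 9: (32.456,8.828) -> (38.82,15.192) [heading=45, draw]
PU: pen up
LT 180: heading 45 -> 225
Final: pos=(38.82,15.192), heading=225, 19 segment(s) drawn

Segment lengths:
  seg 1: (8,7) -> (13.657,1.343), length = 8
  seg 2: (13.657,1.343) -> (18.607,-3.607), length = 7
  seg 3: (18.607,-3.607) -> (20.021,-5.021), length = 2
  seg 4: (20.021,-5.021) -> (6.586,8.414), length = 19
  seg 5: (6.586,8.414) -> (5.879,7.707), length = 1
  seg 6: (5.879,7.707) -> (6.879,7.707), length = 1
  seg 7: (6.879,7.707) -> (6.172,8.414), length = 1
  seg 8: (6.172,8.414) -> (6.172,7.414), length = 1
  seg 9: (6.172,7.414) -> (19.607,20.849), length = 19
  seg 10: (19.607,20.849) -> (18.899,21.556), length = 1
  seg 11: (18.899,21.556) -> (18.899,20.556), length = 1
  seg 12: (18.899,20.556) -> (19.607,21.263), length = 1
  seg 13: (19.607,21.263) -> (18.607,21.263), length = 1
  seg 14: (18.607,21.263) -> (32.042,7.828), length = 19
  seg 15: (32.042,7.828) -> (32.749,8.536), length = 1
  seg 16: (32.749,8.536) -> (31.749,8.536), length = 1
  seg 17: (31.749,8.536) -> (32.456,7.828), length = 1
  seg 18: (32.456,7.828) -> (32.456,8.828), length = 1
  seg 19: (32.456,8.828) -> (38.82,15.192), length = 9
Total = 95

Answer: 95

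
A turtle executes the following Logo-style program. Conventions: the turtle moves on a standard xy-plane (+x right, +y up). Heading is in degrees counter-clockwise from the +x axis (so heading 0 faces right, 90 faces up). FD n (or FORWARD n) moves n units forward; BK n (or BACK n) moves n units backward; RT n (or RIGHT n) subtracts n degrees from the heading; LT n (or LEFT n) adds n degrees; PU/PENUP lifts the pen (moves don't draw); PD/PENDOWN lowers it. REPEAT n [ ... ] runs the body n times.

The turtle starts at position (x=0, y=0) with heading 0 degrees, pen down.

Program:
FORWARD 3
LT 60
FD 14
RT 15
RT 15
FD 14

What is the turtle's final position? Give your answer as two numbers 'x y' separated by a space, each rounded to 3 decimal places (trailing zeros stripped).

Answer: 22.124 19.124

Derivation:
Executing turtle program step by step:
Start: pos=(0,0), heading=0, pen down
FD 3: (0,0) -> (3,0) [heading=0, draw]
LT 60: heading 0 -> 60
FD 14: (3,0) -> (10,12.124) [heading=60, draw]
RT 15: heading 60 -> 45
RT 15: heading 45 -> 30
FD 14: (10,12.124) -> (22.124,19.124) [heading=30, draw]
Final: pos=(22.124,19.124), heading=30, 3 segment(s) drawn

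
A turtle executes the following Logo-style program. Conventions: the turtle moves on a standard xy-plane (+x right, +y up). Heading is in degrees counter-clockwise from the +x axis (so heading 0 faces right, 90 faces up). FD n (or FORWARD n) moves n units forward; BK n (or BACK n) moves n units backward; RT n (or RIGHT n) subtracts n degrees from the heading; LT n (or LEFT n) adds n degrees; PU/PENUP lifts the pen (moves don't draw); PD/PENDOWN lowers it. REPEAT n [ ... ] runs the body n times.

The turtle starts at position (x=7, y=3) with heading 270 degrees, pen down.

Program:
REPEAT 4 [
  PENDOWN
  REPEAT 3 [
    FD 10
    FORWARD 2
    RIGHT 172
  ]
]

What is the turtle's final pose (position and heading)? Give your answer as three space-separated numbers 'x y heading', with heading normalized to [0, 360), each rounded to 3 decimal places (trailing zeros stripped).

Executing turtle program step by step:
Start: pos=(7,3), heading=270, pen down
REPEAT 4 [
  -- iteration 1/4 --
  PD: pen down
  REPEAT 3 [
    -- iteration 1/3 --
    FD 10: (7,3) -> (7,-7) [heading=270, draw]
    FD 2: (7,-7) -> (7,-9) [heading=270, draw]
    RT 172: heading 270 -> 98
    -- iteration 2/3 --
    FD 10: (7,-9) -> (5.608,0.903) [heading=98, draw]
    FD 2: (5.608,0.903) -> (5.33,2.883) [heading=98, draw]
    RT 172: heading 98 -> 286
    -- iteration 3/3 --
    FD 10: (5.33,2.883) -> (8.086,-6.729) [heading=286, draw]
    FD 2: (8.086,-6.729) -> (8.638,-8.652) [heading=286, draw]
    RT 172: heading 286 -> 114
  ]
  -- iteration 2/4 --
  PD: pen down
  REPEAT 3 [
    -- iteration 1/3 --
    FD 10: (8.638,-8.652) -> (4.57,0.484) [heading=114, draw]
    FD 2: (4.57,0.484) -> (3.757,2.311) [heading=114, draw]
    RT 172: heading 114 -> 302
    -- iteration 2/3 --
    FD 10: (3.757,2.311) -> (9.056,-6.17) [heading=302, draw]
    FD 2: (9.056,-6.17) -> (10.116,-7.866) [heading=302, draw]
    RT 172: heading 302 -> 130
    -- iteration 3/3 --
    FD 10: (10.116,-7.866) -> (3.688,-0.206) [heading=130, draw]
    FD 2: (3.688,-0.206) -> (2.402,1.327) [heading=130, draw]
    RT 172: heading 130 -> 318
  ]
  -- iteration 3/4 --
  PD: pen down
  REPEAT 3 [
    -- iteration 1/3 --
    FD 10: (2.402,1.327) -> (9.834,-5.365) [heading=318, draw]
    FD 2: (9.834,-5.365) -> (11.32,-6.703) [heading=318, draw]
    RT 172: heading 318 -> 146
    -- iteration 2/3 --
    FD 10: (11.32,-6.703) -> (3.03,-1.111) [heading=146, draw]
    FD 2: (3.03,-1.111) -> (1.372,0.007) [heading=146, draw]
    RT 172: heading 146 -> 334
    -- iteration 3/3 --
    FD 10: (1.372,0.007) -> (10.36,-4.376) [heading=334, draw]
    FD 2: (10.36,-4.376) -> (12.157,-5.253) [heading=334, draw]
    RT 172: heading 334 -> 162
  ]
  -- iteration 4/4 --
  PD: pen down
  REPEAT 3 [
    -- iteration 1/3 --
    FD 10: (12.157,-5.253) -> (2.647,-2.163) [heading=162, draw]
    FD 2: (2.647,-2.163) -> (0.744,-1.545) [heading=162, draw]
    RT 172: heading 162 -> 350
    -- iteration 2/3 --
    FD 10: (0.744,-1.545) -> (10.593,-3.281) [heading=350, draw]
    FD 2: (10.593,-3.281) -> (12.562,-3.629) [heading=350, draw]
    RT 172: heading 350 -> 178
    -- iteration 3/3 --
    FD 10: (12.562,-3.629) -> (2.568,-3.28) [heading=178, draw]
    FD 2: (2.568,-3.28) -> (0.569,-3.21) [heading=178, draw]
    RT 172: heading 178 -> 6
  ]
]
Final: pos=(0.569,-3.21), heading=6, 24 segment(s) drawn

Answer: 0.569 -3.21 6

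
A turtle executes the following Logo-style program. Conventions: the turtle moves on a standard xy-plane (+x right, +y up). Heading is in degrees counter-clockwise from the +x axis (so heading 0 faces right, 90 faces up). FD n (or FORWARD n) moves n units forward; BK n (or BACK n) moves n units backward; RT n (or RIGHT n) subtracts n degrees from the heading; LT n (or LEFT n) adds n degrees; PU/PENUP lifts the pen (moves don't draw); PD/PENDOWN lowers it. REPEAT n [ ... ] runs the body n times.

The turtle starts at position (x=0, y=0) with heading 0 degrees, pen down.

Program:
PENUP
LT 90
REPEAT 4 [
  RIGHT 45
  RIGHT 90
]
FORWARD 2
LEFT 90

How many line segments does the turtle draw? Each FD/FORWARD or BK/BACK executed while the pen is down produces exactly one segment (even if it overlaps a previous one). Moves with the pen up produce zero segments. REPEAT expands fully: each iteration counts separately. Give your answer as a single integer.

Answer: 0

Derivation:
Executing turtle program step by step:
Start: pos=(0,0), heading=0, pen down
PU: pen up
LT 90: heading 0 -> 90
REPEAT 4 [
  -- iteration 1/4 --
  RT 45: heading 90 -> 45
  RT 90: heading 45 -> 315
  -- iteration 2/4 --
  RT 45: heading 315 -> 270
  RT 90: heading 270 -> 180
  -- iteration 3/4 --
  RT 45: heading 180 -> 135
  RT 90: heading 135 -> 45
  -- iteration 4/4 --
  RT 45: heading 45 -> 0
  RT 90: heading 0 -> 270
]
FD 2: (0,0) -> (0,-2) [heading=270, move]
LT 90: heading 270 -> 0
Final: pos=(0,-2), heading=0, 0 segment(s) drawn
Segments drawn: 0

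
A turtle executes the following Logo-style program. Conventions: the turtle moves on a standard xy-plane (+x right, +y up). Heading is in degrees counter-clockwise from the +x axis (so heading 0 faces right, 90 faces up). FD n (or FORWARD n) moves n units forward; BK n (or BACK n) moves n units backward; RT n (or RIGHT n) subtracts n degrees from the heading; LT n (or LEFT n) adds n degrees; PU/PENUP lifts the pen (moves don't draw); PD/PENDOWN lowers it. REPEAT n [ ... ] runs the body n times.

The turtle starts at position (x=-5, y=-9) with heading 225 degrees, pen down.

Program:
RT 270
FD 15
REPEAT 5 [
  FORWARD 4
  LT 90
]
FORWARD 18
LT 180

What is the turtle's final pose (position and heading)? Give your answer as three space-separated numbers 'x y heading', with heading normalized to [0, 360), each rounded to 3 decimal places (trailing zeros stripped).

Executing turtle program step by step:
Start: pos=(-5,-9), heading=225, pen down
RT 270: heading 225 -> 315
FD 15: (-5,-9) -> (5.607,-19.607) [heading=315, draw]
REPEAT 5 [
  -- iteration 1/5 --
  FD 4: (5.607,-19.607) -> (8.435,-22.435) [heading=315, draw]
  LT 90: heading 315 -> 45
  -- iteration 2/5 --
  FD 4: (8.435,-22.435) -> (11.263,-19.607) [heading=45, draw]
  LT 90: heading 45 -> 135
  -- iteration 3/5 --
  FD 4: (11.263,-19.607) -> (8.435,-16.778) [heading=135, draw]
  LT 90: heading 135 -> 225
  -- iteration 4/5 --
  FD 4: (8.435,-16.778) -> (5.607,-19.607) [heading=225, draw]
  LT 90: heading 225 -> 315
  -- iteration 5/5 --
  FD 4: (5.607,-19.607) -> (8.435,-22.435) [heading=315, draw]
  LT 90: heading 315 -> 45
]
FD 18: (8.435,-22.435) -> (21.163,-9.707) [heading=45, draw]
LT 180: heading 45 -> 225
Final: pos=(21.163,-9.707), heading=225, 7 segment(s) drawn

Answer: 21.163 -9.707 225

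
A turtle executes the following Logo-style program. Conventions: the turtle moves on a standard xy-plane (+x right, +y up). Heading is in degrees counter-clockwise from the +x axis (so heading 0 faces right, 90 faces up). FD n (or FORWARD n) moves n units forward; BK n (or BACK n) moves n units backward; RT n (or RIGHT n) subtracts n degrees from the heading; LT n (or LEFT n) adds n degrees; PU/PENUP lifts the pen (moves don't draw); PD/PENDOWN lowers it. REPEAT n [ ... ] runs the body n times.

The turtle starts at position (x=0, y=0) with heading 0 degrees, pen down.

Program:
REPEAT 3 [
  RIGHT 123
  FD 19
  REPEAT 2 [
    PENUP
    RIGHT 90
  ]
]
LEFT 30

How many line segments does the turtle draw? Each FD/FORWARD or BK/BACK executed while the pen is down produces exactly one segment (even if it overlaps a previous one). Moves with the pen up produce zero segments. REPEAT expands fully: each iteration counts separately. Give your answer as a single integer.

Answer: 1

Derivation:
Executing turtle program step by step:
Start: pos=(0,0), heading=0, pen down
REPEAT 3 [
  -- iteration 1/3 --
  RT 123: heading 0 -> 237
  FD 19: (0,0) -> (-10.348,-15.935) [heading=237, draw]
  REPEAT 2 [
    -- iteration 1/2 --
    PU: pen up
    RT 90: heading 237 -> 147
    -- iteration 2/2 --
    PU: pen up
    RT 90: heading 147 -> 57
  ]
  -- iteration 2/3 --
  RT 123: heading 57 -> 294
  FD 19: (-10.348,-15.935) -> (-2.62,-33.292) [heading=294, move]
  REPEAT 2 [
    -- iteration 1/2 --
    PU: pen up
    RT 90: heading 294 -> 204
    -- iteration 2/2 --
    PU: pen up
    RT 90: heading 204 -> 114
  ]
  -- iteration 3/3 --
  RT 123: heading 114 -> 351
  FD 19: (-2.62,-33.292) -> (16.146,-36.264) [heading=351, move]
  REPEAT 2 [
    -- iteration 1/2 --
    PU: pen up
    RT 90: heading 351 -> 261
    -- iteration 2/2 --
    PU: pen up
    RT 90: heading 261 -> 171
  ]
]
LT 30: heading 171 -> 201
Final: pos=(16.146,-36.264), heading=201, 1 segment(s) drawn
Segments drawn: 1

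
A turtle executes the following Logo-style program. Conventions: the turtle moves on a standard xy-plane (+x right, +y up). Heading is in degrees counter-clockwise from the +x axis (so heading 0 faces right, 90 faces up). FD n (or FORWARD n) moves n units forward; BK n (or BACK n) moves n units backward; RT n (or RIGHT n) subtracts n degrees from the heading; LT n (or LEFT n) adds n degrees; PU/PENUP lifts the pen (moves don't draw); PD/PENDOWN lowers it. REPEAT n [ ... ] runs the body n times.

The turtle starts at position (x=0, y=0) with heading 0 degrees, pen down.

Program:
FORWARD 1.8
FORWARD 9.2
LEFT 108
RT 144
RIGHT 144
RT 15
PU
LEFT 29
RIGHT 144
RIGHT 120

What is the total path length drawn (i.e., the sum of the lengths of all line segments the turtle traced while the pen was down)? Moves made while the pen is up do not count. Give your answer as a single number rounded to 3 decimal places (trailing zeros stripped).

Executing turtle program step by step:
Start: pos=(0,0), heading=0, pen down
FD 1.8: (0,0) -> (1.8,0) [heading=0, draw]
FD 9.2: (1.8,0) -> (11,0) [heading=0, draw]
LT 108: heading 0 -> 108
RT 144: heading 108 -> 324
RT 144: heading 324 -> 180
RT 15: heading 180 -> 165
PU: pen up
LT 29: heading 165 -> 194
RT 144: heading 194 -> 50
RT 120: heading 50 -> 290
Final: pos=(11,0), heading=290, 2 segment(s) drawn

Segment lengths:
  seg 1: (0,0) -> (1.8,0), length = 1.8
  seg 2: (1.8,0) -> (11,0), length = 9.2
Total = 11

Answer: 11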